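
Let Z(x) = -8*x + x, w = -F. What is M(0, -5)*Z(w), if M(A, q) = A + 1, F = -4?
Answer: -28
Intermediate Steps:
w = 4 (w = -1*(-4) = 4)
Z(x) = -7*x
M(A, q) = 1 + A
M(0, -5)*Z(w) = (1 + 0)*(-7*4) = 1*(-28) = -28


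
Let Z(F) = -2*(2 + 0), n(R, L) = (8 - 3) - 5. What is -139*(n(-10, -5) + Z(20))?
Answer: 556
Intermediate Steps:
n(R, L) = 0 (n(R, L) = 5 - 5 = 0)
Z(F) = -4 (Z(F) = -2*2 = -4)
-139*(n(-10, -5) + Z(20)) = -139*(0 - 4) = -139*(-4) = 556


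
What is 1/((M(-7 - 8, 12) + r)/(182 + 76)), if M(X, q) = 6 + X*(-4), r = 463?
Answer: 258/529 ≈ 0.48771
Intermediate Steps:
M(X, q) = 6 - 4*X
1/((M(-7 - 8, 12) + r)/(182 + 76)) = 1/(((6 - 4*(-7 - 8)) + 463)/(182 + 76)) = 1/(((6 - 4*(-15)) + 463)/258) = 1/(((6 + 60) + 463)*(1/258)) = 1/((66 + 463)*(1/258)) = 1/(529*(1/258)) = 1/(529/258) = 258/529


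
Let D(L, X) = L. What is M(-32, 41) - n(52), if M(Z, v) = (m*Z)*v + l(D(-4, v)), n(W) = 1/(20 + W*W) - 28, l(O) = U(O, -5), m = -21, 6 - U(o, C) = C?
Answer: 75157883/2724 ≈ 27591.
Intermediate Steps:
U(o, C) = 6 - C
l(O) = 11 (l(O) = 6 - 1*(-5) = 6 + 5 = 11)
n(W) = -28 + 1/(20 + W²) (n(W) = 1/(20 + W²) - 28 = -28 + 1/(20 + W²))
M(Z, v) = 11 - 21*Z*v (M(Z, v) = (-21*Z)*v + 11 = -21*Z*v + 11 = 11 - 21*Z*v)
M(-32, 41) - n(52) = (11 - 21*(-32)*41) - (-559 - 28*52²)/(20 + 52²) = (11 + 27552) - (-559 - 28*2704)/(20 + 2704) = 27563 - (-559 - 75712)/2724 = 27563 - (-76271)/2724 = 27563 - 1*(-76271/2724) = 27563 + 76271/2724 = 75157883/2724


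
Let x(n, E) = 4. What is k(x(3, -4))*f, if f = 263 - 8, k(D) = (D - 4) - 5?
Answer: -1275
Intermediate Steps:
k(D) = -9 + D (k(D) = (-4 + D) - 5 = -9 + D)
f = 255
k(x(3, -4))*f = (-9 + 4)*255 = -5*255 = -1275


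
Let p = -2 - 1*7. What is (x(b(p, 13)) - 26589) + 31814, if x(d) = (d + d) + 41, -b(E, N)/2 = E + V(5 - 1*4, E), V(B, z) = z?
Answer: 5338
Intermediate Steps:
p = -9 (p = -2 - 7 = -9)
b(E, N) = -4*E (b(E, N) = -2*(E + E) = -4*E)
x(d) = 41 + 2*d (x(d) = 2*d + 41 = 41 + 2*d)
(x(b(p, 13)) - 26589) + 31814 = ((41 + 2*(-4*(-9))) - 26589) + 31814 = ((41 + 2*36) - 26589) + 31814 = ((41 + 72) - 26589) + 31814 = (113 - 26589) + 31814 = -26476 + 31814 = 5338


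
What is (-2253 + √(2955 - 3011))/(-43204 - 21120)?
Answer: 2253/64324 - I*√14/32162 ≈ 0.035026 - 0.00011634*I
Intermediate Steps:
(-2253 + √(2955 - 3011))/(-43204 - 21120) = (-2253 + √(-56))/(-64324) = (-2253 + 2*I*√14)*(-1/64324) = 2253/64324 - I*√14/32162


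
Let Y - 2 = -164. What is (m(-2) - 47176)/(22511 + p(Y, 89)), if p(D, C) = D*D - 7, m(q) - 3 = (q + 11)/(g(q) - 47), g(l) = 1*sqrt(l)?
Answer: -17383321/17963638 - 3*I*sqrt(2)/35927276 ≈ -0.9677 - 1.1809e-7*I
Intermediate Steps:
Y = -162 (Y = 2 - 164 = -162)
g(l) = sqrt(l)
m(q) = 3 + (11 + q)/(-47 + sqrt(q)) (m(q) = 3 + (q + 11)/(sqrt(q) - 47) = 3 + (11 + q)/(-47 + sqrt(q)))
p(D, C) = -7 + D**2 (p(D, C) = D**2 - 7 = -7 + D**2)
(m(-2) - 47176)/(22511 + p(Y, 89)) = ((-130 - 2 + 3*sqrt(-2))/(-47 + sqrt(-2)) - 47176)/(22511 + (-7 + (-162)**2)) = ((-130 - 2 + 3*(I*sqrt(2)))/(-47 + I*sqrt(2)) - 47176)/(22511 + (-7 + 26244)) = ((-130 - 2 + 3*I*sqrt(2))/(-47 + I*sqrt(2)) - 47176)/(22511 + 26237) = ((-132 + 3*I*sqrt(2))/(-47 + I*sqrt(2)) - 47176)/48748 = (-47176 + (-132 + 3*I*sqrt(2))/(-47 + I*sqrt(2)))*(1/48748) = -11794/12187 + (-132 + 3*I*sqrt(2))/(48748*(-47 + I*sqrt(2)))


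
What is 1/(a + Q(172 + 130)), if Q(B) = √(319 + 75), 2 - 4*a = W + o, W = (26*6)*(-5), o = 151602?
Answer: -37705/1421666631 - √394/1421666631 ≈ -2.6536e-5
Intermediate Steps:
W = -780 (W = 156*(-5) = -780)
a = -37705 (a = ½ - (-780 + 151602)/4 = ½ - ¼*150822 = ½ - 75411/2 = -37705)
Q(B) = √394
1/(a + Q(172 + 130)) = 1/(-37705 + √394)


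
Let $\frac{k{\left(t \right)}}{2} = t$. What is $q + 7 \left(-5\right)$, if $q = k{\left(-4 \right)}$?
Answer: $-43$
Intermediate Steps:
$k{\left(t \right)} = 2 t$
$q = -8$ ($q = 2 \left(-4\right) = -8$)
$q + 7 \left(-5\right) = -8 + 7 \left(-5\right) = -8 - 35 = -43$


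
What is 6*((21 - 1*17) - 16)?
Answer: -72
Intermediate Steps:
6*((21 - 1*17) - 16) = 6*((21 - 17) - 16) = 6*(4 - 16) = 6*(-12) = -72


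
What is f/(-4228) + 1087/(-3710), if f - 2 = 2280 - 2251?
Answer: -336489/1120420 ≈ -0.30032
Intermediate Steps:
f = 31 (f = 2 + (2280 - 2251) = 2 + 29 = 31)
f/(-4228) + 1087/(-3710) = 31/(-4228) + 1087/(-3710) = 31*(-1/4228) + 1087*(-1/3710) = -31/4228 - 1087/3710 = -336489/1120420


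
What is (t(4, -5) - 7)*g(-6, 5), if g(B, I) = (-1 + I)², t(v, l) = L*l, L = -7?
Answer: 448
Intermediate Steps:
t(v, l) = -7*l
(t(4, -5) - 7)*g(-6, 5) = (-7*(-5) - 7)*(-1 + 5)² = (35 - 7)*4² = 28*16 = 448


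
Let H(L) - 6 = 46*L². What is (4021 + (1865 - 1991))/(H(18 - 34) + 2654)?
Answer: 3895/14436 ≈ 0.26981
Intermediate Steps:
H(L) = 6 + 46*L²
(4021 + (1865 - 1991))/(H(18 - 34) + 2654) = (4021 + (1865 - 1991))/((6 + 46*(18 - 34)²) + 2654) = (4021 - 126)/((6 + 46*(-16)²) + 2654) = 3895/((6 + 46*256) + 2654) = 3895/((6 + 11776) + 2654) = 3895/(11782 + 2654) = 3895/14436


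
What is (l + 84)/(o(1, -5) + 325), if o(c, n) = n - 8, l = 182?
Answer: 133/156 ≈ 0.85256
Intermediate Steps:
o(c, n) = -8 + n
(l + 84)/(o(1, -5) + 325) = (182 + 84)/((-8 - 5) + 325) = 266/(-13 + 325) = 266/312 = 266*(1/312) = 133/156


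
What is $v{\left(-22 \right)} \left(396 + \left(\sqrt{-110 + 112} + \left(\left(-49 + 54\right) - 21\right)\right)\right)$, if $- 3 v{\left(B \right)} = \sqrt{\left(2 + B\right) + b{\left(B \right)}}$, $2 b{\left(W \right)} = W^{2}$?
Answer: $\frac{\sqrt{222} \left(-380 - \sqrt{2}\right)}{3} \approx -1894.3$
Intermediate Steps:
$b{\left(W \right)} = \frac{W^{2}}{2}$
$v{\left(B \right)} = - \frac{\sqrt{2 + B + \frac{B^{2}}{2}}}{3}$ ($v{\left(B \right)} = - \frac{\sqrt{\left(2 + B\right) + \frac{B^{2}}{2}}}{3} = - \frac{\sqrt{2 + B + \frac{B^{2}}{2}}}{3}$)
$v{\left(-22 \right)} \left(396 + \left(\sqrt{-110 + 112} + \left(\left(-49 + 54\right) - 21\right)\right)\right) = - \frac{\sqrt{8 + 2 \left(-22\right)^{2} + 4 \left(-22\right)}}{6} \left(396 + \left(\sqrt{-110 + 112} + \left(\left(-49 + 54\right) - 21\right)\right)\right) = - \frac{\sqrt{8 + 2 \cdot 484 - 88}}{6} \left(396 + \left(\sqrt{2} + \left(5 - 21\right)\right)\right) = - \frac{\sqrt{8 + 968 - 88}}{6} \left(396 - \left(16 - \sqrt{2}\right)\right) = - \frac{\sqrt{888}}{6} \left(396 - \left(16 - \sqrt{2}\right)\right) = - \frac{2 \sqrt{222}}{6} \left(380 + \sqrt{2}\right) = - \frac{\sqrt{222}}{3} \left(380 + \sqrt{2}\right) = - \frac{\sqrt{222} \left(380 + \sqrt{2}\right)}{3}$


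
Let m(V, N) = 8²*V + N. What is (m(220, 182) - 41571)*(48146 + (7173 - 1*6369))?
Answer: -1336775550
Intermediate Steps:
m(V, N) = N + 64*V (m(V, N) = 64*V + N = N + 64*V)
(m(220, 182) - 41571)*(48146 + (7173 - 1*6369)) = ((182 + 64*220) - 41571)*(48146 + (7173 - 1*6369)) = ((182 + 14080) - 41571)*(48146 + (7173 - 6369)) = (14262 - 41571)*(48146 + 804) = -27309*48950 = -1336775550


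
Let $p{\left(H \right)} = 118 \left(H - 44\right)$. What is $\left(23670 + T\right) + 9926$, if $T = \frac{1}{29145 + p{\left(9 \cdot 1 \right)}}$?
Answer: $\frac{840403941}{25015} \approx 33596.0$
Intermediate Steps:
$p{\left(H \right)} = -5192 + 118 H$ ($p{\left(H \right)} = 118 \left(-44 + H\right) = -5192 + 118 H$)
$T = \frac{1}{25015}$ ($T = \frac{1}{29145 - \left(5192 - 118 \cdot 9 \cdot 1\right)} = \frac{1}{29145 + \left(-5192 + 118 \cdot 9\right)} = \frac{1}{29145 + \left(-5192 + 1062\right)} = \frac{1}{29145 - 4130} = \frac{1}{25015} \approx 3.9976 \cdot 10^{-5}$)
$\left(23670 + T\right) + 9926 = \left(23670 + \frac{1}{25015}\right) + 9926 = \frac{592105051}{25015} + 9926 = \frac{840403941}{25015}$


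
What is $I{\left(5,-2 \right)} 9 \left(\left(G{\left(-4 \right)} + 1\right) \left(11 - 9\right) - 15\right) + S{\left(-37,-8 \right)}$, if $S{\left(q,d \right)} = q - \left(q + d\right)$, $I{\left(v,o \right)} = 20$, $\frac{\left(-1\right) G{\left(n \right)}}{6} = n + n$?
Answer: $14948$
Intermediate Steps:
$G{\left(n \right)} = - 12 n$ ($G{\left(n \right)} = - 6 \left(n + n\right) = - 6 \cdot 2 n = - 12 n$)
$S{\left(q,d \right)} = - d$ ($S{\left(q,d \right)} = q - \left(d + q\right) = - d$)
$I{\left(5,-2 \right)} 9 \left(\left(G{\left(-4 \right)} + 1\right) \left(11 - 9\right) - 15\right) + S{\left(-37,-8 \right)} = 20 \cdot 9 \left(\left(\left(-12\right) \left(-4\right) + 1\right) \left(11 - 9\right) - 15\right) - -8 = 20 \cdot 9 \left(\left(48 + 1\right) 2 - 15\right) + 8 = 20 \cdot 9 \left(49 \cdot 2 - 15\right) + 8 = 20 \cdot 9 \left(98 - 15\right) + 8 = 20 \cdot 9 \cdot 83 + 8 = 20 \cdot 747 + 8 = 14940 + 8 = 14948$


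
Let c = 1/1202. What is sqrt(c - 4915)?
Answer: I*sqrt(7101210458)/1202 ≈ 70.107*I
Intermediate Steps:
c = 1/1202 ≈ 0.00083195
sqrt(c - 4915) = sqrt(1/1202 - 4915) = sqrt(-5907829/1202) = I*sqrt(7101210458)/1202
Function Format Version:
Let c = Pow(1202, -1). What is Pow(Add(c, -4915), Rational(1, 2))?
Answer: Mul(Rational(1, 1202), I, Pow(7101210458, Rational(1, 2))) ≈ Mul(70.107, I)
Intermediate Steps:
c = Rational(1, 1202) ≈ 0.00083195
Pow(Add(c, -4915), Rational(1, 2)) = Pow(Add(Rational(1, 1202), -4915), Rational(1, 2)) = Pow(Rational(-5907829, 1202), Rational(1, 2)) = Mul(Rational(1, 1202), I, Pow(7101210458, Rational(1, 2)))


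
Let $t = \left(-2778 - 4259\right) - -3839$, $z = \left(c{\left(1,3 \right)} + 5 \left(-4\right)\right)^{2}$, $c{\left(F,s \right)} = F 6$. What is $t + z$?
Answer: $-3002$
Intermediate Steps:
$c{\left(F,s \right)} = 6 F$
$z = 196$ ($z = \left(6 \cdot 1 + 5 \left(-4\right)\right)^{2} = \left(6 - 20\right)^{2} = \left(-14\right)^{2} = 196$)
$t = -3198$ ($t = -7037 + 3839 = -3198$)
$t + z = -3198 + 196 = -3002$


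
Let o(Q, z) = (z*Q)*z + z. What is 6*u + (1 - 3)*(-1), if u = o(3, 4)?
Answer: 314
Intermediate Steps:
o(Q, z) = z + Q*z**2 (o(Q, z) = (Q*z)*z + z = Q*z**2 + z = z + Q*z**2)
u = 52 (u = 4*(1 + 3*4) = 4*(1 + 12) = 4*13 = 52)
6*u + (1 - 3)*(-1) = 6*52 + (1 - 3)*(-1) = 312 - 2*(-1) = 312 + 2 = 314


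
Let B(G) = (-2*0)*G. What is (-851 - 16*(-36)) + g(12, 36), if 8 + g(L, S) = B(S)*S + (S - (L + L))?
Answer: -271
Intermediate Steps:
B(G) = 0 (B(G) = 0*G = 0)
g(L, S) = -8 + S - 2*L (g(L, S) = -8 + (0*S + (S - (L + L))) = -8 + (0 + (S - 2*L)) = -8 + (S - 2*L) = -8 + S - 2*L)
(-851 - 16*(-36)) + g(12, 36) = (-851 - 16*(-36)) + (-8 + 36 - 2*12) = (-851 + 576) + (-8 + 36 - 24) = -275 + 4 = -271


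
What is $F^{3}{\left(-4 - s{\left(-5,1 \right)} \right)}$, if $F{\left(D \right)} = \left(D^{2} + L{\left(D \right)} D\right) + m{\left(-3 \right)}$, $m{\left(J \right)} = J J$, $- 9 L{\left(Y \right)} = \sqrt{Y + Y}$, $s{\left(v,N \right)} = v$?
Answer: $\frac{\left(90 - \sqrt{2}\right)^{3}}{729} \approx 953.6$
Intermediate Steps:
$L{\left(Y \right)} = - \frac{\sqrt{2} \sqrt{Y}}{9}$ ($L{\left(Y \right)} = - \frac{\sqrt{Y + Y}}{9} = - \frac{\sqrt{2 Y}}{9} = - \frac{\sqrt{2} \sqrt{Y}}{9}$)
$m{\left(J \right)} = J^{2}$
$F{\left(D \right)} = 9 + D^{2} - \frac{\sqrt{2} D^{\frac{3}{2}}}{9}$ ($F{\left(D \right)} = \left(D^{2} + - \frac{\sqrt{2} \sqrt{D}}{9} D\right) + \left(-3\right)^{2} = \left(D^{2} - \frac{\sqrt{2} D^{\frac{3}{2}}}{9}\right) + 9 = 9 + D^{2} - \frac{\sqrt{2} D^{\frac{3}{2}}}{9}$)
$F^{3}{\left(-4 - s{\left(-5,1 \right)} \right)} = \left(9 + \left(-4 - -5\right)^{2} - \frac{\sqrt{2} \left(-4 - -5\right)^{\frac{3}{2}}}{9}\right)^{3} = \left(9 + \left(-4 + 5\right)^{2} - \frac{\sqrt{2} \left(-4 + 5\right)^{\frac{3}{2}}}{9}\right)^{3} = \left(9 + 1^{2} - \frac{\sqrt{2} \cdot 1^{\frac{3}{2}}}{9}\right)^{3} = \left(9 + 1 - \frac{1}{9} \sqrt{2} \cdot 1\right)^{3} = \left(9 + 1 - \frac{\sqrt{2}}{9}\right)^{3} = \left(10 - \frac{\sqrt{2}}{9}\right)^{3}$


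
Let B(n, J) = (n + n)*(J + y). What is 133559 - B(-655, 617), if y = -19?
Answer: 916939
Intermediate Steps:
B(n, J) = 2*n*(-19 + J) (B(n, J) = (n + n)*(J - 19) = (2*n)*(-19 + J) = 2*n*(-19 + J))
133559 - B(-655, 617) = 133559 - 2*(-655)*(-19 + 617) = 133559 - 2*(-655)*598 = 133559 - 1*(-783380) = 133559 + 783380 = 916939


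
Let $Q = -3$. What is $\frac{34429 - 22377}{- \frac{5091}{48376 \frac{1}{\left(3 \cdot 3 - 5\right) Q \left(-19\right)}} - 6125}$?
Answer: $- \frac{145756888}{74365937} \approx -1.96$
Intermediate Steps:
$\frac{34429 - 22377}{- \frac{5091}{48376 \frac{1}{\left(3 \cdot 3 - 5\right) Q \left(-19\right)}} - 6125} = \frac{34429 - 22377}{- \frac{5091}{48376 \frac{1}{\left(3 \cdot 3 - 5\right) \left(-3\right) \left(-19\right)}} - 6125} = \frac{12052}{- \frac{5091}{48376 \frac{1}{\left(9 - 5\right) \left(-3\right) \left(-19\right)}} - 6125} = \frac{12052}{- \frac{5091}{48376 \frac{1}{4 \left(-3\right) \left(-19\right)}} - 6125} = \frac{12052}{- \frac{5091}{48376 \frac{1}{\left(-12\right) \left(-19\right)}} - 6125} = \frac{12052}{- \frac{5091}{48376 \cdot \frac{1}{228}} - 6125} = \frac{12052}{- \frac{5091}{\frac{12094}{57}} - 6125} = \frac{12052}{\left(-5091\right) \frac{57}{12094} - 6125} = \frac{12052}{- \frac{290187}{12094} - 6125} = \frac{12052}{- \frac{74365937}{12094}} = 12052 \left(- \frac{12094}{74365937}\right) = - \frac{145756888}{74365937}$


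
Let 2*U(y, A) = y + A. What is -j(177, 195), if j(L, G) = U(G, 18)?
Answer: -213/2 ≈ -106.50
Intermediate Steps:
U(y, A) = A/2 + y/2 (U(y, A) = (y + A)/2 = (A + y)/2 = A/2 + y/2)
j(L, G) = 9 + G/2 (j(L, G) = (½)*18 + G/2 = 9 + G/2)
-j(177, 195) = -(9 + (½)*195) = -(9 + 195/2) = -1*213/2 = -213/2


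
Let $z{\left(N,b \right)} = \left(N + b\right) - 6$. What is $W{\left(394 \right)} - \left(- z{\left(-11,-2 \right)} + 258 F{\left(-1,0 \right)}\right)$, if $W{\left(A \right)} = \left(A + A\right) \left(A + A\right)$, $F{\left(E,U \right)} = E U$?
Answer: $620925$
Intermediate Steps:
$W{\left(A \right)} = 4 A^{2}$ ($W{\left(A \right)} = 2 A 2 A = 4 A^{2}$)
$z{\left(N,b \right)} = -6 + N + b$
$W{\left(394 \right)} - \left(- z{\left(-11,-2 \right)} + 258 F{\left(-1,0 \right)}\right) = 4 \cdot 394^{2} - \left(19 + 258 \left(\left(-1\right) 0\right)\right) = 4 \cdot 155236 - 19 = 620944 + \left(0 - 19\right) = 620944 - 19 = 620925$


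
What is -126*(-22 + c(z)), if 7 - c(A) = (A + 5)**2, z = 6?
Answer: 17136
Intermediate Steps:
c(A) = 7 - (5 + A)**2 (c(A) = 7 - (A + 5)**2 = 7 - (5 + A)**2)
-126*(-22 + c(z)) = -126*(-22 + (7 - (5 + 6)**2)) = -126*(-22 + (7 - 1*11**2)) = -126*(-22 + (7 - 1*121)) = -126*(-22 + (7 - 121)) = -126*(-22 - 114) = -126*(-136) = 17136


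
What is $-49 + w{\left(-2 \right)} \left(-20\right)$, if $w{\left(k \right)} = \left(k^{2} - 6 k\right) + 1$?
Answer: $-389$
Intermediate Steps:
$w{\left(k \right)} = 1 + k^{2} - 6 k$
$-49 + w{\left(-2 \right)} \left(-20\right) = -49 + \left(1 + \left(-2\right)^{2} - -12\right) \left(-20\right) = -49 + \left(1 + 4 + 12\right) \left(-20\right) = -49 + 17 \left(-20\right) = -49 - 340 = -389$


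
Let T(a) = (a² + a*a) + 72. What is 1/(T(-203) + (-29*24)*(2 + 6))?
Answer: 1/76922 ≈ 1.3000e-5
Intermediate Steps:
T(a) = 72 + 2*a² (T(a) = (a² + a²) + 72 = 2*a² + 72 = 72 + 2*a²)
1/(T(-203) + (-29*24)*(2 + 6)) = 1/((72 + 2*(-203)²) + (-29*24)*(2 + 6)) = 1/((72 + 2*41209) - 696*8) = 1/((72 + 82418) - 5568) = 1/(82490 - 5568) = 1/76922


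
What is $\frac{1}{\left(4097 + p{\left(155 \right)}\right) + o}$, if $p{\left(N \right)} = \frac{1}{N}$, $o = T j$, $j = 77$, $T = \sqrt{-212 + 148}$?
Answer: $\frac{24607645}{103096787924} - \frac{1849925 i}{51548393962} \approx 0.00023868 - 3.5887 \cdot 10^{-5} i$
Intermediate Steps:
$T = 8 i$ ($T = \sqrt{-64} = 8 i \approx 8.0 i$)
$o = 616 i$ ($o = 8 i 77 = 616 i \approx 616.0 i$)
$\frac{1}{\left(4097 + p{\left(155 \right)}\right) + o} = \frac{1}{\left(4097 + \frac{1}{155}\right) + 616 i} = \frac{1}{\frac{635036}{155} + 616 i} = \frac{24025 \left(\frac{635036}{155} - 616 i\right)}{412387151696}$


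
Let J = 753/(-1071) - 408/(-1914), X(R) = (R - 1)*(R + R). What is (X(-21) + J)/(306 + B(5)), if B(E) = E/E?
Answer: 105172099/34962081 ≈ 3.0082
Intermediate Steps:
X(R) = 2*R*(-1 + R) (X(R) = (-1 + R)*(2*R) = 2*R*(-1 + R))
B(E) = 1
J = -55793/113883 (J = 753*(-1/1071) - 408*(-1/1914) = -251/357 + 68/319 = -55793/113883 ≈ -0.48991)
(X(-21) + J)/(306 + B(5)) = (2*(-21)*(-1 - 21) - 55793/113883)/(306 + 1) = (2*(-21)*(-22) - 55793/113883)/307 = (924 - 55793/113883)*(1/307) = (105172099/113883)*(1/307) = 105172099/34962081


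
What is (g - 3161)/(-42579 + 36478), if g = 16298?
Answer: -13137/6101 ≈ -2.1533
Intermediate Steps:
(g - 3161)/(-42579 + 36478) = (16298 - 3161)/(-42579 + 36478) = 13137/(-6101) = 13137*(-1/6101) = -13137/6101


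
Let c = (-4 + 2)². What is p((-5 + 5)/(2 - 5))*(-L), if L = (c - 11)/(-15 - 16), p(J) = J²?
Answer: 0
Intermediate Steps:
c = 4 (c = (-2)² = 4)
L = 7/31 (L = (4 - 11)/(-15 - 16) = -7/(-31) = -7*(-1/31) = 7/31 ≈ 0.22581)
p((-5 + 5)/(2 - 5))*(-L) = ((-5 + 5)/(2 - 5))²*(-1*7/31) = (0/(-3))²*(-7/31) = (0*(-⅓))²*(-7/31) = 0²*(-7/31) = 0*(-7/31) = 0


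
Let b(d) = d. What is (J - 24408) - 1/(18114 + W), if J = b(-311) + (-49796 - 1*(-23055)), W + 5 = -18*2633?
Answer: -1507006099/29285 ≈ -51460.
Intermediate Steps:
W = -47399 (W = -5 - 18*2633 = -5 - 47394 = -47399)
J = -27052 (J = -311 + (-49796 - 1*(-23055)) = -311 + (-49796 + 23055) = -311 - 26741 = -27052)
(J - 24408) - 1/(18114 + W) = (-27052 - 24408) - 1/(18114 - 47399) = -51460 - 1/(-29285) = -51460 - 1*(-1/29285) = -51460 + 1/29285 = -1507006099/29285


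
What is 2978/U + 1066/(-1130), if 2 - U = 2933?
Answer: -3244793/1656015 ≈ -1.9594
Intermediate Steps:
U = -2931 (U = 2 - 1*2933 = 2 - 2933 = -2931)
2978/U + 1066/(-1130) = 2978/(-2931) + 1066/(-1130) = 2978*(-1/2931) + 1066*(-1/1130) = -2978/2931 - 533/565 = -3244793/1656015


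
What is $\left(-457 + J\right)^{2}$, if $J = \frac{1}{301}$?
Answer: $\frac{18921653136}{90601} \approx 2.0885 \cdot 10^{5}$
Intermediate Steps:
$J = \frac{1}{301} \approx 0.0033223$
$\left(-457 + J\right)^{2} = \left(-457 + \frac{1}{301}\right)^{2} = \left(- \frac{137556}{301}\right)^{2} = \frac{18921653136}{90601}$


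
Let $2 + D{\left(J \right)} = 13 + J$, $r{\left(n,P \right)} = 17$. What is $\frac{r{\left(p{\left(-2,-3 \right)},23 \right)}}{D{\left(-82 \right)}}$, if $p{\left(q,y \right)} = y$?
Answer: $- \frac{17}{71} \approx -0.23944$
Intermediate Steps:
$D{\left(J \right)} = 11 + J$ ($D{\left(J \right)} = -2 + \left(13 + J\right) = 11 + J$)
$\frac{r{\left(p{\left(-2,-3 \right)},23 \right)}}{D{\left(-82 \right)}} = \frac{17}{11 - 82} = \frac{17}{-71} = 17 \left(- \frac{1}{71}\right) = - \frac{17}{71}$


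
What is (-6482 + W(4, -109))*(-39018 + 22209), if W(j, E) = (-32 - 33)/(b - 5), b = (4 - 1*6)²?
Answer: 107863353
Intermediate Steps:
b = 4 (b = (4 - 6)² = (-2)² = 4)
W(j, E) = 65 (W(j, E) = (-32 - 33)/(4 - 5) = -65/(-1) = -65*(-1) = 65)
(-6482 + W(4, -109))*(-39018 + 22209) = (-6482 + 65)*(-39018 + 22209) = -6417*(-16809) = 107863353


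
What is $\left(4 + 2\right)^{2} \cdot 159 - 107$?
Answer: $5617$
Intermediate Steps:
$\left(4 + 2\right)^{2} \cdot 159 - 107 = 6^{2} \cdot 159 - 107 = 36 \cdot 159 - 107 = 5724 - 107 = 5617$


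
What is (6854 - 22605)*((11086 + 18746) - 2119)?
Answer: -436507463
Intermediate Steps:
(6854 - 22605)*((11086 + 18746) - 2119) = -15751*(29832 - 2119) = -15751*27713 = -436507463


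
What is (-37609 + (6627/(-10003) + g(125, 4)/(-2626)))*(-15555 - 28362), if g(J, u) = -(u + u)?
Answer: 21693371889193530/13133939 ≈ 1.6517e+9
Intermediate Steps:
g(J, u) = -2*u
(-37609 + (6627/(-10003) + g(125, 4)/(-2626)))*(-15555 - 28362) = (-37609 + (6627/(-10003) - 2*4/(-2626)))*(-15555 - 28362) = (-37609 + (6627*(-1/10003) - 8*(-1/2626)))*(-43917) = (-37609 + (-6627/10003 + 4/1313))*(-43917) = (-37609 - 8661239/13133939)*(-43917) = -493962973090/13133939*(-43917) = 21693371889193530/13133939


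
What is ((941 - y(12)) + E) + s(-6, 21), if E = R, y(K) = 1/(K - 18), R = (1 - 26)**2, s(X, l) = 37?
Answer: 9619/6 ≈ 1603.2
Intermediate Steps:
R = 625 (R = (-25)**2 = 625)
y(K) = 1/(-18 + K)
E = 625
((941 - y(12)) + E) + s(-6, 21) = ((941 - 1/(-18 + 12)) + 625) + 37 = ((941 - 1/(-6)) + 625) + 37 = ((941 - 1*(-1/6)) + 625) + 37 = ((941 + 1/6) + 625) + 37 = (5647/6 + 625) + 37 = 9397/6 + 37 = 9619/6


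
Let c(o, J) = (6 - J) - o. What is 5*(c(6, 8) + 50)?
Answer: 210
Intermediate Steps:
c(o, J) = 6 - J - o
5*(c(6, 8) + 50) = 5*((6 - 1*8 - 1*6) + 50) = 5*((6 - 8 - 6) + 50) = 5*(-8 + 50) = 5*42 = 210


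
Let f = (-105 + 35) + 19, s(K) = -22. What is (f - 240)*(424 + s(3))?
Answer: -116982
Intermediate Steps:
f = -51 (f = -70 + 19 = -51)
(f - 240)*(424 + s(3)) = (-51 - 240)*(424 - 22) = -291*402 = -116982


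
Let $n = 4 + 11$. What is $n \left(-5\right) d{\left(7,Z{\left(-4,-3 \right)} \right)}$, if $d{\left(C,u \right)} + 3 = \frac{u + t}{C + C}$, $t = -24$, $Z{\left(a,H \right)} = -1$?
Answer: $\frac{5025}{14} \approx 358.93$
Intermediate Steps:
$n = 15$
$d{\left(C,u \right)} = -3 + \frac{-24 + u}{2 C}$ ($d{\left(C,u \right)} = -3 + \frac{u - 24}{C + C} = -3 + \frac{-24 + u}{2 C}$)
$n \left(-5\right) d{\left(7,Z{\left(-4,-3 \right)} \right)} = 15 \left(-5\right) \frac{-24 - 1 - 42}{2 \cdot 7} = - 75 \cdot \frac{1}{2} \cdot \frac{1}{7} \left(-24 - 1 - 42\right) = - 75 \cdot \frac{1}{2} \cdot \frac{1}{7} \left(-67\right) = \left(-75\right) \left(- \frac{67}{14}\right) = \frac{5025}{14}$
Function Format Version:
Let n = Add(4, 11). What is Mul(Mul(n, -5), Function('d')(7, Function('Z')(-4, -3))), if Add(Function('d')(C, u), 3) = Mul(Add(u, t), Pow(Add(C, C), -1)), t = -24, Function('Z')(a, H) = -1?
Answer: Rational(5025, 14) ≈ 358.93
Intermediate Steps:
n = 15
Function('d')(C, u) = Add(-3, Mul(Rational(1, 2), Pow(C, -1), Add(-24, u))) (Function('d')(C, u) = Add(-3, Mul(Add(u, -24), Pow(Add(C, C), -1))) = Add(-3, Mul(Add(-24, u), Pow(Mul(2, C), -1))) = Add(-3, Mul(Add(-24, u), Mul(Rational(1, 2), Pow(C, -1)))) = Add(-3, Mul(Rational(1, 2), Pow(C, -1), Add(-24, u))))
Mul(Mul(n, -5), Function('d')(7, Function('Z')(-4, -3))) = Mul(Mul(15, -5), Mul(Rational(1, 2), Pow(7, -1), Add(-24, -1, Mul(-6, 7)))) = Mul(-75, Mul(Rational(1, 2), Rational(1, 7), Add(-24, -1, -42))) = Mul(-75, Mul(Rational(1, 2), Rational(1, 7), -67)) = Mul(-75, Rational(-67, 14)) = Rational(5025, 14)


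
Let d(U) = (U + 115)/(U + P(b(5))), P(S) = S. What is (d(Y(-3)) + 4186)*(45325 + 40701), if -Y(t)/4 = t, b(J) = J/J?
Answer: 4692288170/13 ≈ 3.6095e+8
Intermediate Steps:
b(J) = 1
Y(t) = -4*t
d(U) = (115 + U)/(1 + U) (d(U) = (U + 115)/(U + 1) = (115 + U)/(1 + U))
(d(Y(-3)) + 4186)*(45325 + 40701) = ((115 - 4*(-3))/(1 - 4*(-3)) + 4186)*(45325 + 40701) = ((115 + 12)/(1 + 12) + 4186)*86026 = (127/13 + 4186)*86026 = (54545/13)*86026 = 4692288170/13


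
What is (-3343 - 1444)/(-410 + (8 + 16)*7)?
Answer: 4787/242 ≈ 19.781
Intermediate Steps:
(-3343 - 1444)/(-410 + (8 + 16)*7) = -4787/(-410 + 24*7) = -4787/(-410 + 168) = -4787/(-242) = -4787*(-1/242) = 4787/242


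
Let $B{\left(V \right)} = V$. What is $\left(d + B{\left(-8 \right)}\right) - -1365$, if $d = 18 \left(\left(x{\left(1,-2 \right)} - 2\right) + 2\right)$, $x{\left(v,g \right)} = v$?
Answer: $1375$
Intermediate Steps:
$d = 18$ ($d = 18 \left(\left(1 - 2\right) + 2\right) = 18 \left(-1 + 2\right) = 18 \cdot 1 = 18$)
$\left(d + B{\left(-8 \right)}\right) - -1365 = \left(18 - 8\right) - -1365 = 10 + 1365 = 1375$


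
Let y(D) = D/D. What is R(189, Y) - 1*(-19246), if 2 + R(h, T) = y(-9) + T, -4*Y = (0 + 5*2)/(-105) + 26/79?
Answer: 31927358/1659 ≈ 19245.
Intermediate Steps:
Y = -97/1659 (Y = -((0 + 5*2)/(-105) + 26/79)/4 = -((0 + 10)*(-1/105) + 26*(1/79))/4 = -(10*(-1/105) + 26/79)/4 = -(-2/21 + 26/79)/4 = -1/4*388/1659 = -97/1659 ≈ -0.058469)
y(D) = 1
R(h, T) = -1 + T (R(h, T) = -2 + (1 + T) = -1 + T)
R(189, Y) - 1*(-19246) = (-1 - 97/1659) - 1*(-19246) = -1756/1659 + 19246 = 31927358/1659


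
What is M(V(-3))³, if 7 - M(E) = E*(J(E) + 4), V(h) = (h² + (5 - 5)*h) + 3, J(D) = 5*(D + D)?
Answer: -3248367641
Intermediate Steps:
J(D) = 10*D (J(D) = 5*(2*D) = 10*D)
V(h) = 3 + h² (V(h) = (h² + 0*h) + 3 = (h² + 0) + 3 = h² + 3 = 3 + h²)
M(E) = 7 - E*(4 + 10*E) (M(E) = 7 - E*(10*E + 4) = 7 - E*(4 + 10*E))
M(V(-3))³ = (7 - 10*(3 + (-3)²)² - 4*(3 + (-3)²))³ = (7 - 10*(3 + 9)² - 4*(3 + 9))³ = (7 - 10*12² - 4*12)³ = (7 - 10*144 - 48)³ = (7 - 1440 - 48)³ = (-1481)³ = -3248367641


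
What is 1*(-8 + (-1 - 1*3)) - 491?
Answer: -503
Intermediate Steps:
1*(-8 + (-1 - 1*3)) - 491 = 1*(-8 + (-1 - 3)) - 491 = 1*(-8 - 4) - 491 = 1*(-12) - 491 = -12 - 491 = -503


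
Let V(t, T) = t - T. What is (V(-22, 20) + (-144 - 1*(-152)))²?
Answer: 1156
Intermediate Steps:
(V(-22, 20) + (-144 - 1*(-152)))² = ((-22 - 1*20) + (-144 - 1*(-152)))² = ((-22 - 20) + (-144 + 152))² = (-42 + 8)² = (-34)² = 1156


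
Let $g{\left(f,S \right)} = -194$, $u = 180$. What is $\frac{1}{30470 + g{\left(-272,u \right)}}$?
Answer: $\frac{1}{30276} \approx 3.3029 \cdot 10^{-5}$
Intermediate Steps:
$\frac{1}{30470 + g{\left(-272,u \right)}} = \frac{1}{30470 - 194} = \frac{1}{30276}$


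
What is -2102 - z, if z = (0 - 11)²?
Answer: -2223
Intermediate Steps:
z = 121 (z = (-11)² = 121)
-2102 - z = -2102 - 1*121 = -2102 - 121 = -2223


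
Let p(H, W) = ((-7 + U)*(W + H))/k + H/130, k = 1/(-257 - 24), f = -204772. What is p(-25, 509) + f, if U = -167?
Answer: 609958019/26 ≈ 2.3460e+7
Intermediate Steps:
k = -1/281 (k = 1/(-281) = -1/281 ≈ -0.0035587)
p(H, W) = 48894*W + 6356221*H/130 (p(H, W) = ((-7 - 167)*(W + H))/(-1/281) + H/130 = -174*(H + W)*(-281) + H*(1/130) = (-174*H - 174*W)*(-281) + H/130 = (48894*H + 48894*W) + H/130 = 48894*W + 6356221*H/130)
p(-25, 509) + f = (48894*509 + (6356221/130)*(-25)) - 204772 = (24887046 - 31781105/26) - 204772 = 615282091/26 - 204772 = 609958019/26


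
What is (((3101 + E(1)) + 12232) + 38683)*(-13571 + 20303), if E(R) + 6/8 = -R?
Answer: 363623931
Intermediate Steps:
E(R) = -3/4 - R
(((3101 + E(1)) + 12232) + 38683)*(-13571 + 20303) = (((3101 + (-3/4 - 1*1)) + 12232) + 38683)*(-13571 + 20303) = (((3101 + (-3/4 - 1)) + 12232) + 38683)*6732 = (((3101 - 7/4) + 12232) + 38683)*6732 = ((12397/4 + 12232) + 38683)*6732 = (61325/4 + 38683)*6732 = (216057/4)*6732 = 363623931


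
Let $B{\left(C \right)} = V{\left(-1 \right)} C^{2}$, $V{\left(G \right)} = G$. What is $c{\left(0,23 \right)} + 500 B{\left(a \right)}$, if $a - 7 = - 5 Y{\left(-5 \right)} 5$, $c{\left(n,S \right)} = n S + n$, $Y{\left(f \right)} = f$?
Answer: $-8712000$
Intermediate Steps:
$c{\left(n,S \right)} = n + S n$ ($c{\left(n,S \right)} = S n + n = n + S n$)
$a = 132$ ($a = 7 + \left(-5\right) \left(-5\right) 5 = 7 + 25 \cdot 5 = 7 + 125 = 132$)
$B{\left(C \right)} = - C^{2}$
$c{\left(0,23 \right)} + 500 B{\left(a \right)} = 0 \left(1 + 23\right) + 500 \left(- 132^{2}\right) = 0 \cdot 24 + 500 \left(\left(-1\right) 17424\right) = 0 + 500 \left(-17424\right) = 0 - 8712000 = -8712000$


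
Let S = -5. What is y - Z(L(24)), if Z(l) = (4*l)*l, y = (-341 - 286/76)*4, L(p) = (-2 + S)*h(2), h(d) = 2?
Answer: -41098/19 ≈ -2163.1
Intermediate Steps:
L(p) = -14 (L(p) = (-2 - 5)*2 = -7*2 = -14)
y = -26202/19 (y = (-341 - 286*1/76)*4 = (-341 - 143/38)*4 = -13101/38*4 = -26202/19 ≈ -1379.1)
Z(l) = 4*l**2
y - Z(L(24)) = -26202/19 - 4*(-14)**2 = -26202/19 - 4*196 = -26202/19 - 1*784 = -26202/19 - 784 = -41098/19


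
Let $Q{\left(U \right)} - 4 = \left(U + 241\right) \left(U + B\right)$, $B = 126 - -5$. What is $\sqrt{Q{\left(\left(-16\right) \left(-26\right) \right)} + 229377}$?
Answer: $2 \sqrt{147190} \approx 767.31$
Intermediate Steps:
$B = 131$ ($B = 126 + 5 = 131$)
$Q{\left(U \right)} = 4 + \left(131 + U\right) \left(241 + U\right)$ ($Q{\left(U \right)} = 4 + \left(U + 241\right) \left(U + 131\right) = 4 + \left(241 + U\right) \left(131 + U\right) = 4 + \left(131 + U\right) \left(241 + U\right)$)
$\sqrt{Q{\left(\left(-16\right) \left(-26\right) \right)} + 229377} = \sqrt{\left(31575 + \left(\left(-16\right) \left(-26\right)\right)^{2} + 372 \left(\left(-16\right) \left(-26\right)\right)\right) + 229377} = \sqrt{\left(31575 + 416^{2} + 372 \cdot 416\right) + 229377} = \sqrt{\left(31575 + 173056 + 154752\right) + 229377} = \sqrt{359383 + 229377} = \sqrt{588760} = 2 \sqrt{147190}$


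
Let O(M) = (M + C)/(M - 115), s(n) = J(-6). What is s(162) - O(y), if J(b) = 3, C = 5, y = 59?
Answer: 29/7 ≈ 4.1429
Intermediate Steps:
s(n) = 3
O(M) = (5 + M)/(-115 + M) (O(M) = (M + 5)/(M - 115) = (5 + M)/(-115 + M))
s(162) - O(y) = 3 - (5 + 59)/(-115 + 59) = 3 - 64/(-56) = 3 - (-1)*64/56 = 3 - 1*(-8/7) = 3 + 8/7 = 29/7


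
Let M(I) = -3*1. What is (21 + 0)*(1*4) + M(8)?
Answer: 81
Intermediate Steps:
M(I) = -3
(21 + 0)*(1*4) + M(8) = (21 + 0)*(1*4) - 3 = 21*4 - 3 = 84 - 3 = 81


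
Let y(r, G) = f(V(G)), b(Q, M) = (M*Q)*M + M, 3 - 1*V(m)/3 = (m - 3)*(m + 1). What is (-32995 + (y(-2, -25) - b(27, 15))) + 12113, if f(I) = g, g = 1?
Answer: -26971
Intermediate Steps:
V(m) = 9 - 3*(1 + m)*(-3 + m) (V(m) = 9 - 3*(m - 3)*(m + 1) = 9 - 3*(-3 + m)*(1 + m) = 9 - 3*(1 + m)*(-3 + m))
b(Q, M) = M + Q*M² (b(Q, M) = Q*M² + M = M + Q*M²)
f(I) = 1
y(r, G) = 1
(-32995 + (y(-2, -25) - b(27, 15))) + 12113 = (-32995 + (1 - 15*(1 + 15*27))) + 12113 = (-32995 + (1 - 15*(1 + 405))) + 12113 = (-32995 + (1 - 15*406)) + 12113 = (-32995 + (1 - 1*6090)) + 12113 = (-32995 + (1 - 6090)) + 12113 = (-32995 - 6089) + 12113 = -39084 + 12113 = -26971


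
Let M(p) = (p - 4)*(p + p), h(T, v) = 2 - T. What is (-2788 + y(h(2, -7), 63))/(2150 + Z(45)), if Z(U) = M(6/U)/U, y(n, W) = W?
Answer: -27590625/21768518 ≈ -1.2675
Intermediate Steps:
M(p) = 2*p*(-4 + p) (M(p) = (-4 + p)*(2*p) = 2*p*(-4 + p))
Z(U) = 12*(-4 + 6/U)/U² (Z(U) = (2*(6/U)*(-4 + 6/U))/U = (12*(-4 + 6/U)/U)/U = 12*(-4 + 6/U)/U²)
(-2788 + y(h(2, -7), 63))/(2150 + Z(45)) = (-2788 + 63)/(2150 + 24*(3 - 2*45)/45³) = -2725/(2150 + 24*(1/91125)*(3 - 90)) = -2725/(2150 + 24*(1/91125)*(-87)) = -2725/(2150 - 232/10125) = -2725/21768518/10125 = -2725*10125/21768518 = -27590625/21768518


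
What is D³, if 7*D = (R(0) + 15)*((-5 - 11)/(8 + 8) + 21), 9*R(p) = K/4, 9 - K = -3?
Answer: 778688000/9261 ≈ 84083.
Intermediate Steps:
K = 12 (K = 9 - 1*(-3) = 9 + 3 = 12)
R(p) = ⅓ (R(p) = (12/4)/9 = (12*(¼))/9 = (⅑)*3 = ⅓)
D = 920/21 (D = ((⅓ + 15)*((-5 - 11)/(8 + 8) + 21))/7 = (46*(-16/16 + 21)/3)/7 = (46*(-16*1/16 + 21)/3)/7 = (46*(-1 + 21)/3)/7 = ((46/3)*20)/7 = (⅐)*(920/3) = 920/21 ≈ 43.810)
D³ = (920/21)³ = 778688000/9261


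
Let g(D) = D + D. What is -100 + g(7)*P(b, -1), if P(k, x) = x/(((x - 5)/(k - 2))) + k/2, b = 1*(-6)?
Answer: -482/3 ≈ -160.67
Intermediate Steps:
g(D) = 2*D
b = -6
P(k, x) = k/2 + x*(-2 + k)/(-5 + x) (P(k, x) = x/(((-5 + x)/(-2 + k))) + k*(½) = x/(((-5 + x)/(-2 + k))) + k/2 = x*((-2 + k)/(-5 + x)) + k/2 = x*(-2 + k)/(-5 + x) + k/2 = k/2 + x*(-2 + k)/(-5 + x))
-100 + g(7)*P(b, -1) = -100 + (2*7)*((-5*(-6) - 4*(-1) + 3*(-6)*(-1))/(2*(-5 - 1))) = -100 + 14*((½)*(30 + 4 + 18)/(-6)) = -100 + 14*((½)*(-⅙)*52) = -100 + 14*(-13/3) = -100 - 182/3 = -482/3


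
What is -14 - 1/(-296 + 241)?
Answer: -769/55 ≈ -13.982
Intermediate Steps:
-14 - 1/(-296 + 241) = -14 - 1/(-55) = -14 - 1*(-1/55) = -14 + 1/55 = -769/55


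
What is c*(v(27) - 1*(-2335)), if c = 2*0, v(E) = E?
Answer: 0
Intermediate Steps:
c = 0
c*(v(27) - 1*(-2335)) = 0*(27 - 1*(-2335)) = 0*(27 + 2335) = 0*2362 = 0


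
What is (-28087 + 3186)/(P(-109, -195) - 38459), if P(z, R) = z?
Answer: 24901/38568 ≈ 0.64564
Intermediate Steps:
(-28087 + 3186)/(P(-109, -195) - 38459) = (-28087 + 3186)/(-109 - 38459) = -24901/(-38568) = -24901*(-1/38568) = 24901/38568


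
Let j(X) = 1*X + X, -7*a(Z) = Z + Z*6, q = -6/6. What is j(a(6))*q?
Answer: 12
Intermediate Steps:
q = -1 (q = -6*⅙ = -1)
a(Z) = -Z (a(Z) = -(Z + Z*6)/7 = -(Z + 6*Z)/7 = -Z)
j(X) = 2*X (j(X) = X + X = 2*X)
j(a(6))*q = (2*(-1*6))*(-1) = (2*(-6))*(-1) = -12*(-1) = 12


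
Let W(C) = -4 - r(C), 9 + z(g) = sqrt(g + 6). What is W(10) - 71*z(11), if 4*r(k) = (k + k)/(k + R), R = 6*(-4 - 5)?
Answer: 27945/44 - 71*sqrt(17) ≈ 342.37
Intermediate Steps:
z(g) = -9 + sqrt(6 + g) (z(g) = -9 + sqrt(g + 6) = -9 + sqrt(6 + g))
R = -54 (R = 6*(-9) = -54)
r(k) = k/(2*(-54 + k)) (r(k) = ((k + k)/(k - 54))/4 = ((2*k)/(-54 + k))/4 = (2*k/(-54 + k))/4 = k/(2*(-54 + k)))
W(C) = -4 - C/(2*(-54 + C))
W(10) - 71*z(11) = 9*(48 - 1*10)/(2*(-54 + 10)) - 71*(-9 + sqrt(6 + 11)) = (9/2)*(48 - 10)/(-44) - 71*(-9 + sqrt(17)) = (9/2)*(-1/44)*38 + (639 - 71*sqrt(17)) = -171/44 + (639 - 71*sqrt(17)) = 27945/44 - 71*sqrt(17)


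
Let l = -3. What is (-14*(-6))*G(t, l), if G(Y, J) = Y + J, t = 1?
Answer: -168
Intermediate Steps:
G(Y, J) = J + Y
(-14*(-6))*G(t, l) = (-14*(-6))*(-3 + 1) = 84*(-2) = -168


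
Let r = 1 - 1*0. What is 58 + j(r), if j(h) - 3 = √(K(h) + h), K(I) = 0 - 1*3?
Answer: 61 + I*√2 ≈ 61.0 + 1.4142*I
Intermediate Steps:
K(I) = -3 (K(I) = 0 - 3 = -3)
r = 1 (r = 1 + 0 = 1)
j(h) = 3 + √(-3 + h)
58 + j(r) = 58 + (3 + √(-3 + 1)) = 58 + (3 + √(-2)) = 58 + (3 + I*√2) = 61 + I*√2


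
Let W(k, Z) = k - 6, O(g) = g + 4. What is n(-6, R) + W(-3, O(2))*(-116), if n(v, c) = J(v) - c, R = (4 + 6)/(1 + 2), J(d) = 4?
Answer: 3134/3 ≈ 1044.7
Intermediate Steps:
O(g) = 4 + g
W(k, Z) = -6 + k
R = 10/3 ≈ 3.3333
n(v, c) = 4 - c
n(-6, R) + W(-3, O(2))*(-116) = (4 - 1*10/3) + (-6 - 3)*(-116) = (4 - 10/3) - 9*(-116) = 2/3 + 1044 = 3134/3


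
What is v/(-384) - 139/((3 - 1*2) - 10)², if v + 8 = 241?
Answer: -24083/10368 ≈ -2.3228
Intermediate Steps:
v = 233 (v = -8 + 241 = 233)
v/(-384) - 139/((3 - 1*2) - 10)² = 233/(-384) - 139/((3 - 1*2) - 10)² = 233*(-1/384) - 139/((3 - 2) - 10)² = -233/384 - 139/(1 - 10)² = -233/384 - 139/((-9)²) = -233/384 - 139/81 = -24083/10368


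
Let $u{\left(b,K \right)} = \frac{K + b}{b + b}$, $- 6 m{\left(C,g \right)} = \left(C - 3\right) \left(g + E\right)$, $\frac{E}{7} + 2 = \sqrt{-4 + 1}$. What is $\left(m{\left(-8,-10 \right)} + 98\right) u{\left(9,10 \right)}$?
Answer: $57 + \frac{1463 i \sqrt{3}}{108} \approx 57.0 + 23.463 i$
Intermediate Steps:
$E = -14 + 7 i \sqrt{3}$ ($E = -14 + 7 \sqrt{-4 + 1} = -14 + 7 \sqrt{-3} = -14 + 7 i \sqrt{3} \approx -14.0 + 12.124 i$)
$m{\left(C,g \right)} = - \frac{\left(-3 + C\right) \left(-14 + g + 7 i \sqrt{3}\right)}{6}$ ($m{\left(C,g \right)} = - \frac{\left(C - 3\right) \left(g - \left(14 - 7 i \sqrt{3}\right)\right)}{6} = - \frac{\left(-3 + C\right) \left(-14 + g + 7 i \sqrt{3}\right)}{6}$)
$u{\left(b,K \right)} = \frac{K + b}{2 b}$
$\left(m{\left(-8,-10 \right)} + 98\right) u{\left(9,10 \right)} = \left(\left(-7 + \frac{1}{2} \left(-10\right) - \left(- \frac{4}{3}\right) \left(-10\right) + \frac{7 i \sqrt{3}}{2} + \frac{7}{6} \left(-8\right) \left(2 - i \sqrt{3}\right)\right) + 98\right) \frac{10 + 9}{2 \cdot 9} = \left(\left(-7 - 5 - \frac{40}{3} + \frac{7 i \sqrt{3}}{2} - \left(\frac{56}{3} - \frac{28 i \sqrt{3}}{3}\right)\right) + 98\right) \frac{1}{2} \cdot \frac{1}{9} \cdot 19 = \left(\left(-44 + \frac{77 i \sqrt{3}}{6}\right) + 98\right) \frac{19}{18} = \left(54 + \frac{77 i \sqrt{3}}{6}\right) \frac{19}{18} = 57 + \frac{1463 i \sqrt{3}}{108}$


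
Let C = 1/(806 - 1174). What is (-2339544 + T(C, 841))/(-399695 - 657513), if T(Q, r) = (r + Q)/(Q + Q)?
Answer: 4988575/2114416 ≈ 2.3593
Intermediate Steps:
C = -1/368 (C = 1/(-368) = -1/368 ≈ -0.0027174)
T(Q, r) = (Q + r)/(2*Q) (T(Q, r) = (Q + r)/((2*Q)) = (Q + r)*(1/(2*Q)) = (Q + r)/(2*Q))
(-2339544 + T(C, 841))/(-399695 - 657513) = (-2339544 + (-1/368 + 841)/(2*(-1/368)))/(-399695 - 657513) = (-2339544 + (½)*(-368)*(309487/368))/(-1057208) = (-2339544 - 309487/2)*(-1/1057208) = -4988575/2*(-1/1057208) = 4988575/2114416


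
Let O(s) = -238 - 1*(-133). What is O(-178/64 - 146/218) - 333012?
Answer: -333117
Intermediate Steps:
O(s) = -105 (O(s) = -238 + 133 = -105)
O(-178/64 - 146/218) - 333012 = -105 - 333012 = -333117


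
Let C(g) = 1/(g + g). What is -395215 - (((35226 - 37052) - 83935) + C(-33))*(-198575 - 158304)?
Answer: -2020042235723/66 ≈ -3.0607e+10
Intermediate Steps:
C(g) = 1/(2*g)
-395215 - (((35226 - 37052) - 83935) + C(-33))*(-198575 - 158304) = -395215 - (((35226 - 37052) - 83935) + (½)/(-33))*(-198575 - 158304) = -395215 - ((-1826 - 83935) + (½)*(-1/33))*(-356879) = -395215 - (-85761 - 1/66)*(-356879) = -395215 - (-5660227)*(-356879)/66 = -395215 - 1*2020016151533/66 = -395215 - 2020016151533/66 = -2020042235723/66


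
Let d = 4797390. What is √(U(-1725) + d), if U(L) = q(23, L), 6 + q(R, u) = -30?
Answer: √4797354 ≈ 2190.3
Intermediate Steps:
q(R, u) = -36 (q(R, u) = -6 - 30 = -36)
U(L) = -36
√(U(-1725) + d) = √(-36 + 4797390) = √4797354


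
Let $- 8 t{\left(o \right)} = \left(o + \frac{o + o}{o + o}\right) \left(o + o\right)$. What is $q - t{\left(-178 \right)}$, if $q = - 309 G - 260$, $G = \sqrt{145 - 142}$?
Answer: $\frac{15233}{2} - 309 \sqrt{3} \approx 7081.3$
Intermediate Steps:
$G = \sqrt{3} \approx 1.732$
$t{\left(o \right)} = - \frac{o \left(1 + o\right)}{4}$ ($t{\left(o \right)} = - \frac{\left(o + \frac{o + o}{o + o}\right) \left(o + o\right)}{8} = - \frac{\left(o + \frac{2 o}{2 o}\right) 2 o}{8} = - \frac{\left(o + 2 o \frac{1}{2 o}\right) 2 o}{8} = - \frac{\left(o + 1\right) 2 o}{8} = - \frac{\left(1 + o\right) 2 o}{8} = - \frac{2 o \left(1 + o\right)}{8} = - \frac{o \left(1 + o\right)}{4}$)
$q = -260 - 309 \sqrt{3}$ ($q = - 309 \sqrt{3} - 260 = -260 - 309 \sqrt{3} \approx -795.2$)
$q - t{\left(-178 \right)} = \left(-260 - 309 \sqrt{3}\right) - \left(- \frac{1}{4}\right) \left(-178\right) \left(1 - 178\right) = \left(-260 - 309 \sqrt{3}\right) - \left(- \frac{1}{4}\right) \left(-178\right) \left(-177\right) = \left(-260 - 309 \sqrt{3}\right) - - \frac{15753}{2} = \left(-260 - 309 \sqrt{3}\right) + \frac{15753}{2} = \frac{15233}{2} - 309 \sqrt{3}$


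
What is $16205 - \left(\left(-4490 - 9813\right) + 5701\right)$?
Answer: $24807$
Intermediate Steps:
$16205 - \left(\left(-4490 - 9813\right) + 5701\right) = 16205 - \left(-14303 + 5701\right) = 16205 - -8602 = 16205 + 8602 = 24807$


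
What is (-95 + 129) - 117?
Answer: -83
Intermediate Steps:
(-95 + 129) - 117 = 34 - 117 = -83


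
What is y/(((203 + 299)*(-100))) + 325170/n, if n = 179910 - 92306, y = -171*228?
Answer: 616844961/137428775 ≈ 4.4885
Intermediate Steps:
y = -38988
n = 87604
y/(((203 + 299)*(-100))) + 325170/n = -38988*(-1/(100*(203 + 299))) + 325170/87604 = -38988/(502*(-100)) + 325170*(1/87604) = -38988/(-50200) + 162585/43802 = -38988*(-1/50200) + 162585/43802 = 9747/12550 + 162585/43802 = 616844961/137428775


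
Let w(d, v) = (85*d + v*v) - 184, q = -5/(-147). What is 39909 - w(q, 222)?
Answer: -1351502/147 ≈ -9193.9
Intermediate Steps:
q = 5/147 (q = -5*(-1/147) = 5/147 ≈ 0.034014)
w(d, v) = -184 + v**2 + 85*d (w(d, v) = (85*d + v**2) - 184 = (v**2 + 85*d) - 184 = -184 + v**2 + 85*d)
39909 - w(q, 222) = 39909 - (-184 + 222**2 + 85*(5/147)) = 39909 - (-184 + 49284 + 425/147) = 39909 - 1*7218125/147 = 39909 - 7218125/147 = -1351502/147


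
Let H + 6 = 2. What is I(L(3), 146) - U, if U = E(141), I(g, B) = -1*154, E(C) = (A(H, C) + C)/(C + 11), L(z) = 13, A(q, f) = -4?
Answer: -23545/152 ≈ -154.90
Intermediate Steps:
H = -4 (H = -6 + 2 = -4)
E(C) = (-4 + C)/(11 + C) (E(C) = (-4 + C)/(C + 11) = (-4 + C)/(11 + C))
I(g, B) = -154
U = 137/152 (U = (-4 + 141)/(11 + 141) = 137/152 ≈ 0.90132)
I(L(3), 146) - U = -154 - 1*137/152 = -154 - 137/152 = -23545/152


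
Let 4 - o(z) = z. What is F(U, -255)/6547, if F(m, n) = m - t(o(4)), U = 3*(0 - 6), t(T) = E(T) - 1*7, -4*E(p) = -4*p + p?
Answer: -11/6547 ≈ -0.0016802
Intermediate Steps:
E(p) = 3*p/4 (E(p) = -(-4*p + p)/4 = -(-3)*p/4 = 3*p/4)
o(z) = 4 - z
t(T) = -7 + 3*T/4 (t(T) = 3*T/4 - 1*7 = 3*T/4 - 7 = -7 + 3*T/4)
U = -18 (U = 3*(-6) = -18)
F(m, n) = 7 + m (F(m, n) = m - (-7 + 3*(4 - 1*4)/4) = m - (-7 + 3*(4 - 4)/4) = m - (-7 + (¾)*0) = m - (-7 + 0) = m - 1*(-7) = m + 7 = 7 + m)
F(U, -255)/6547 = (7 - 18)/6547 = -11*1/6547 = -11/6547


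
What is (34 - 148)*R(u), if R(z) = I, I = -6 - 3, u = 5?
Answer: 1026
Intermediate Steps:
I = -9
R(z) = -9
(34 - 148)*R(u) = (34 - 148)*(-9) = -114*(-9) = 1026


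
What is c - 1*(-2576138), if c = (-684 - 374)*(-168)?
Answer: 2753882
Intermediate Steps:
c = 177744 (c = -1058*(-168) = 177744)
c - 1*(-2576138) = 177744 - 1*(-2576138) = 177744 + 2576138 = 2753882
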